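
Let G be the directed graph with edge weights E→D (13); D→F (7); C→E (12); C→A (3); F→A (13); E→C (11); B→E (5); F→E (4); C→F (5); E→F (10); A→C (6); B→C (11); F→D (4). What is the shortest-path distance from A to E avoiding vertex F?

Routes from A to E avoiding F:
A→C→E: 6 + 12 = 18
The minimum is 18.

18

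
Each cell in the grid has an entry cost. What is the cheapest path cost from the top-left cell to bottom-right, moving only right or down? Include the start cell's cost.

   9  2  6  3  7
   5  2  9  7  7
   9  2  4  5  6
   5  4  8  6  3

33

One optimal route is r0c0 r0c1 r1c1 r2c1 r2c2 r2c3 r2c4 r3c4.
Its cost is 9 + 2 + 2 + 2 + 4 + 5 + 6 + 3 = 33.
(Top row then right column would cost 43.)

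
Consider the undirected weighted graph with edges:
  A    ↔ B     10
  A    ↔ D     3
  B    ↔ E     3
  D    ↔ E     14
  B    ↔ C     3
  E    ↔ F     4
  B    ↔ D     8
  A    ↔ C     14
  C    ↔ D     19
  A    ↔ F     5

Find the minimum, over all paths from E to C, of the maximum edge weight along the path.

3

A few of the E→C routes:
E -> D -> B -> A -> C: max(14, 8, 10, 14) = 14
E -> F -> A -> B -> C: max(4, 5, 10, 3) = 10
E -> B -> C: max(3, 3) = 3
E -> D -> B -> C: max(14, 8, 3) = 14
E -> F -> A -> D -> B -> C: max(4, 5, 3, 8, 3) = 8
The minimum achievable maximum is 3.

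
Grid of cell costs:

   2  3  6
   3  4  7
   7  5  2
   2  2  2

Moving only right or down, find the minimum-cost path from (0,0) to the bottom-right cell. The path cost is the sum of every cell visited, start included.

18

Cheapest: [0,0] [0,1] [1,1] [2,1] [2,2] [3,2]
  2 + 3 + 4 + 5 + 2 + 2 = 18
For comparison, the top-then-right route costs 22.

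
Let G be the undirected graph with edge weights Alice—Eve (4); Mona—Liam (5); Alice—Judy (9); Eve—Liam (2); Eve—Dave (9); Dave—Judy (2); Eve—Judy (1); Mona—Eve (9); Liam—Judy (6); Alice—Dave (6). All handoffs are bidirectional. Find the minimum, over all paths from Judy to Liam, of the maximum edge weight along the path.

2

Some routes from Judy to Liam:
Judy - Dave - Eve - Liam: max(2, 9, 2) = 9
Judy - Liam: max(6) = 6
Judy - Eve - Liam: max(1, 2) = 2
Judy - Dave - Eve - Mona - Liam: max(2, 9, 9, 5) = 9
Judy - Dave - Alice - Eve - Liam: max(2, 6, 4, 2) = 6
Best route has worst link 2.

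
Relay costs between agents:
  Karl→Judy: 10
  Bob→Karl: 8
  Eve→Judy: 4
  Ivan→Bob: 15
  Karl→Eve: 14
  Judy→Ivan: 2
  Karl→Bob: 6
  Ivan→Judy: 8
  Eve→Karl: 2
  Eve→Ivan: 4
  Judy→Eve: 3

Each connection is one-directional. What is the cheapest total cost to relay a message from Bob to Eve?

21

Paths from Bob to Eve:
Bob -> Karl -> Judy -> Eve: 8 + 10 + 3 = 21
Bob -> Karl -> Eve: 8 + 14 = 22
Best route has total 21.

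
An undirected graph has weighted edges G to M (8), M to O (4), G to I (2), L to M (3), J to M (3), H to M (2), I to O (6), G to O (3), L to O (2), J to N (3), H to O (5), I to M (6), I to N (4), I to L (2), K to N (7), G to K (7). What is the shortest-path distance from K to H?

Some routes from K to H:
K -> G -> I -> L -> M -> H: 7 + 2 + 2 + 3 + 2 = 16
K -> G -> M -> H: 7 + 8 + 2 = 17
K -> G -> O -> M -> H: 7 + 3 + 4 + 2 = 16
K -> N -> J -> M -> H: 7 + 3 + 3 + 2 = 15
K -> G -> O -> H: 7 + 3 + 5 = 15
K -> G -> O -> L -> M -> H: 7 + 3 + 2 + 3 + 2 = 17
Best route has total 15.

15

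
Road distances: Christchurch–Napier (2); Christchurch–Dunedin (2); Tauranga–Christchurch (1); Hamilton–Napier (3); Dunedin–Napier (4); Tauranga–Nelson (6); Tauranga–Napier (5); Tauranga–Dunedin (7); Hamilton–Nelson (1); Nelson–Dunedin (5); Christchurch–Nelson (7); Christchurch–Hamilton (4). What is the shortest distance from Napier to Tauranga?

3

Some routes from Napier to Tauranga:
Napier→Christchurch→Tauranga: 2 + 1 = 3
Napier→Dunedin→Christchurch→Tauranga: 4 + 2 + 1 = 7
Napier→Tauranga: 5
Shortest: 3.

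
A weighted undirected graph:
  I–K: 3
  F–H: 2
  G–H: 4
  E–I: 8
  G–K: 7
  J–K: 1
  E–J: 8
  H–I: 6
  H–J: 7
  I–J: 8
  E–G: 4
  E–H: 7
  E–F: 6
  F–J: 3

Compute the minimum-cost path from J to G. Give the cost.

8

Checking several routes:
J → K → G: 1 + 7 = 8
J → K → I → H → G: 1 + 3 + 6 + 4 = 14
J → E → G: 8 + 4 = 12
J → H → G: 7 + 4 = 11
J → F → E → G: 3 + 6 + 4 = 13
J → F → H → G: 3 + 2 + 4 = 9
Shortest: 8.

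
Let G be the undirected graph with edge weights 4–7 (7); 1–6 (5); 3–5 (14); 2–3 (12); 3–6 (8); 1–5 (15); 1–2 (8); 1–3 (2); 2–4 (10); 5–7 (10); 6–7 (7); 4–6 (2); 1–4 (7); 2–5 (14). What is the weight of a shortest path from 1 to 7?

Comparing a few candidate routes:
1-6-7: 5 + 7 = 12
1-6-4-7: 5 + 2 + 7 = 14
1-4-7: 7 + 7 = 14
1-3-6-7: 2 + 8 + 7 = 17
1-4-6-7: 7 + 2 + 7 = 16
Best route has total 12.

12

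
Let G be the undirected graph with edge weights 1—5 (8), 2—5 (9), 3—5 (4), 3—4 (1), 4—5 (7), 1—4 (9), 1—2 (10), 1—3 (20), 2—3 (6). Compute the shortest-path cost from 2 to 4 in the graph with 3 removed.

16

Routes from 2 to 4 avoiding 3:
2 → 5 → 1 → 4: 9 + 8 + 9 = 26
2 → 1 → 5 → 4: 10 + 8 + 7 = 25
2 → 1 → 4: 10 + 9 = 19
2 → 5 → 4: 9 + 7 = 16
Best route has total 16.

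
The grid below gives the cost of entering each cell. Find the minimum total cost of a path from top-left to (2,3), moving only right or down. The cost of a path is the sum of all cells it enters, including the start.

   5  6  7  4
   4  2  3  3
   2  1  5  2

19

Best path: r0c0→r1c0→r1c1→r1c2→r1c3→r2c3
Cost: 5 + 4 + 2 + 3 + 3 + 2 = 19
For comparison, the top-then-right route costs 27.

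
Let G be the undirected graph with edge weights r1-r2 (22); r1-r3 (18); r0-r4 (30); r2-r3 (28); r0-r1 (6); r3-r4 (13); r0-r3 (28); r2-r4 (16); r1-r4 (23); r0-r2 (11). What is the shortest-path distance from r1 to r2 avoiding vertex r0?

Routes from r1 to r2 avoiding r0:
r1-r2: 22
r1-r4-r2: 23 + 16 = 39
r1-r3-r2: 18 + 28 = 46
r1-r4-r3-r2: 23 + 13 + 28 = 64
r1-r3-r4-r2: 18 + 13 + 16 = 47
Best route has total 22.

22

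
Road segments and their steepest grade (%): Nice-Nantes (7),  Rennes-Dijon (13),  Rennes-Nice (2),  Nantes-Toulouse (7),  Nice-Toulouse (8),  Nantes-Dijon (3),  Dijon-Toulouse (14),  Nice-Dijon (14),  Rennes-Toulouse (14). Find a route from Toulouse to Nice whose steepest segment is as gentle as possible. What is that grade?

7

Some routes from Toulouse to Nice:
Toulouse→Rennes→Dijon→Nantes→Nice: max(14, 13, 3, 7) = 14
Toulouse→Nantes→Nice: max(7, 7) = 7
Toulouse→Rennes→Dijon→Nice: max(14, 13, 14) = 14
Toulouse→Nantes→Dijon→Rennes→Nice: max(7, 3, 13, 2) = 13
Toulouse→Rennes→Nice: max(14, 2) = 14
Toulouse→Nice: max(8) = 8
Best route has worst link 7%.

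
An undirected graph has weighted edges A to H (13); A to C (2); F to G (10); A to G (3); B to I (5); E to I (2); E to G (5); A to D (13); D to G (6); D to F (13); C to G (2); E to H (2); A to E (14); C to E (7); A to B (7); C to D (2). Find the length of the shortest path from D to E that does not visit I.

Some routes from D to E avoiding I:
D -> C -> G -> E: 2 + 2 + 5 = 9
D -> C -> A -> G -> E: 2 + 2 + 3 + 5 = 12
D -> G -> C -> E: 6 + 2 + 7 = 15
D -> C -> E: 2 + 7 = 9
D -> C -> A -> E: 2 + 2 + 14 = 18
D -> G -> E: 6 + 5 = 11
The minimum is 9.

9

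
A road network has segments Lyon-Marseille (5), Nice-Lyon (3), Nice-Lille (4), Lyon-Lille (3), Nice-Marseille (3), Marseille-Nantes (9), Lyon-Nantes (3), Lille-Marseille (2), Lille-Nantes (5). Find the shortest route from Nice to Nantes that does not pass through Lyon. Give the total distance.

Routes from Nice to Nantes avoiding Lyon:
Nice - Lille - Nantes: 4 + 5 = 9
Nice - Lille - Marseille - Nantes: 4 + 2 + 9 = 15
Nice - Marseille - Nantes: 3 + 9 = 12
Nice - Marseille - Lille - Nantes: 3 + 2 + 5 = 10
Best route has total 9.

9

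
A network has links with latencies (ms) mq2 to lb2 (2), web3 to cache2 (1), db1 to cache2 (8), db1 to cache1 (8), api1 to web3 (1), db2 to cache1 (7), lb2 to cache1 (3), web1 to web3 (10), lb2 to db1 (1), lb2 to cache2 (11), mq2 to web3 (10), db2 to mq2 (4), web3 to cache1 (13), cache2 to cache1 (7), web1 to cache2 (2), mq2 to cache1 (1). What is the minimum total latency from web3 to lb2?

Some routes from web3 to lb2:
web3 -> cache2 -> cache1 -> lb2: 1 + 7 + 3 = 11
web3 -> cache2 -> db1 -> lb2: 1 + 8 + 1 = 10
web3 -> mq2 -> lb2: 10 + 2 = 12
web3 -> cache2 -> cache1 -> mq2 -> lb2: 1 + 7 + 1 + 2 = 11
Best route has total 10 ms.

10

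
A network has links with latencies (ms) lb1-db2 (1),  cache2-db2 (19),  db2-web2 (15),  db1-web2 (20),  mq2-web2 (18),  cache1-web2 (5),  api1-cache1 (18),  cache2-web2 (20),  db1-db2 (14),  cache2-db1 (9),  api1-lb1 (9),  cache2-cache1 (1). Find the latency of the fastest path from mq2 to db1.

33

Checking several routes:
mq2→web2→cache1→cache2→db1: 18 + 5 + 1 + 9 = 33
mq2→web2→db2→db1: 18 + 15 + 14 = 47
mq2→web2→db1: 18 + 20 = 38
Best route has total 33 ms.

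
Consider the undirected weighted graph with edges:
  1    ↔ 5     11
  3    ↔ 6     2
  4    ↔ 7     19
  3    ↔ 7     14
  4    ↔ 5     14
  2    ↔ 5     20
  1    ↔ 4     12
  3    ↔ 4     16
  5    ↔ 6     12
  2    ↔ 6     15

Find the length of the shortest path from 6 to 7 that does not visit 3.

45

Candidate routes:
6 - 2 - 5 - 4 - 7: 15 + 20 + 14 + 19 = 68
6 - 2 - 5 - 1 - 4 - 7: 15 + 20 + 11 + 12 + 19 = 77
6 - 5 - 1 - 4 - 7: 12 + 11 + 12 + 19 = 54
6 - 5 - 4 - 7: 12 + 14 + 19 = 45
Best route has total 45.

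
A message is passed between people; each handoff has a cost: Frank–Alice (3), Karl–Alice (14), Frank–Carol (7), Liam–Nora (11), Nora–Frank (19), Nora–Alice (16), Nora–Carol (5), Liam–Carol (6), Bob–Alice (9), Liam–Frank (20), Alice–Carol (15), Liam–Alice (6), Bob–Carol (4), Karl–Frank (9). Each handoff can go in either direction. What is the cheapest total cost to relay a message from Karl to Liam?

A few of the Karl→Liam routes:
Karl→Frank→Carol→Liam: 9 + 7 + 6 = 22
Karl→Frank→Alice→Liam: 9 + 3 + 6 = 18
Karl→Frank→Liam: 9 + 20 = 29
Karl→Alice→Liam: 14 + 6 = 20
Shortest: 18.

18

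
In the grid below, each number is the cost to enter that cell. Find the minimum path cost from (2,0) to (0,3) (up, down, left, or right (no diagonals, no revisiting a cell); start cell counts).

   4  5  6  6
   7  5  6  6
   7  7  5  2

Best path: r2c0 → r2c1 → r2c2 → r2c3 → r1c3 → r0c3
Cost: 7 + 7 + 5 + 2 + 6 + 6 = 33

33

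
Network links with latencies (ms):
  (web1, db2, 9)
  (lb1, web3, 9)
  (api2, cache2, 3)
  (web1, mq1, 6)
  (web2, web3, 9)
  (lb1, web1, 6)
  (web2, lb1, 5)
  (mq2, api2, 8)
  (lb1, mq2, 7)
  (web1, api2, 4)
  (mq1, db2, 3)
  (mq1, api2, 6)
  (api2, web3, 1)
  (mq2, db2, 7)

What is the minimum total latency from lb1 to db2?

14

A few of the lb1→db2 routes:
lb1-web1-mq1-db2: 6 + 6 + 3 = 15
lb1-web3-api2-mq1-db2: 9 + 1 + 6 + 3 = 19
lb1-web1-db2: 6 + 9 = 15
lb1-web3-api2-web1-mq1-db2: 9 + 1 + 4 + 6 + 3 = 23
lb1-mq2-db2: 7 + 7 = 14
lb1-web1-api2-mq1-db2: 6 + 4 + 6 + 3 = 19
Shortest: 14 ms.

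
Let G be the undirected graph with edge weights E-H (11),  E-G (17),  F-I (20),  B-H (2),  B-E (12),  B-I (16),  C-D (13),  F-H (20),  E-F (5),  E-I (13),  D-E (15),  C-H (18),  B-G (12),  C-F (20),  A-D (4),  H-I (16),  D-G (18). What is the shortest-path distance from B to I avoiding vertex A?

Comparing a few candidate routes:
B→H→I: 2 + 16 = 18
B→H→E→I: 2 + 11 + 13 = 26
B→I: 16
B→E→I: 12 + 13 = 25
B→E→F→I: 12 + 5 + 20 = 37
B→H→E→F→I: 2 + 11 + 5 + 20 = 38
Best route has total 16.

16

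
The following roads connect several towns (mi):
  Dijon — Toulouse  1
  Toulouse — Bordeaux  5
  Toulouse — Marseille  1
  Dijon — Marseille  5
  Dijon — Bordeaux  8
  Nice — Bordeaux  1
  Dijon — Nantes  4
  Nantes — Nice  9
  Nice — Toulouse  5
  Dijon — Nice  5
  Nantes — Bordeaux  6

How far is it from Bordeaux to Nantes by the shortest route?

6

Checking several routes:
Bordeaux-Nice-Nantes: 1 + 9 = 10
Bordeaux-Nice-Dijon-Nantes: 1 + 5 + 4 = 10
Bordeaux-Nantes: 6
Best route has total 6 mi.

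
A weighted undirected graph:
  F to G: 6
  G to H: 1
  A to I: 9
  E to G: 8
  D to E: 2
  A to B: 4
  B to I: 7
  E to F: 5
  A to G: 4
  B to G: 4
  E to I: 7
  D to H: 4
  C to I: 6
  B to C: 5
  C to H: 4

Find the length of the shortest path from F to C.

Some routes from F to C:
F → E → D → H → C: 5 + 2 + 4 + 4 = 15
F → G → B → C: 6 + 4 + 5 = 15
F → E → I → C: 5 + 7 + 6 = 18
F → G → H → C: 6 + 1 + 4 = 11
Shortest: 11.

11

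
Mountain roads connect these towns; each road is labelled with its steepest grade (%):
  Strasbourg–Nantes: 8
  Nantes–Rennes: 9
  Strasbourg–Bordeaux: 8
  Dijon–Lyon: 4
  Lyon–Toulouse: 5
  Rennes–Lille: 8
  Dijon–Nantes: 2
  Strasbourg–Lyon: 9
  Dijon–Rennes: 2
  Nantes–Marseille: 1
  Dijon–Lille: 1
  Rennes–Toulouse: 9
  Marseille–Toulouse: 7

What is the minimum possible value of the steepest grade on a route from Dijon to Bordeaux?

A few of the Dijon→Bordeaux routes:
Dijon -> Nantes -> Strasbourg -> Bordeaux: max(2, 8, 8) = 8
Dijon -> Lyon -> Toulouse -> Marseille -> Nantes -> Strasbourg -> Bordeaux: max(4, 5, 7, 1, 8, 8) = 8
Dijon -> Rennes -> Nantes -> Marseille -> Toulouse -> Lyon -> Strasbourg -> Bordeaux: max(2, 9, 1, 7, 5, 9, 8) = 9
Best route has worst link 8%.

8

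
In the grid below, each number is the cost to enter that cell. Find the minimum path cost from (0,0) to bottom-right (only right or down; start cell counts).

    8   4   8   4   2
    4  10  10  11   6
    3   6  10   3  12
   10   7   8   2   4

40

Best path: [0,0] [1,0] [2,0] [2,1] [2,2] [2,3] [3,3] [3,4]
Cost: 8 + 4 + 3 + 6 + 10 + 3 + 2 + 4 = 40
For comparison, the top-then-right route costs 48.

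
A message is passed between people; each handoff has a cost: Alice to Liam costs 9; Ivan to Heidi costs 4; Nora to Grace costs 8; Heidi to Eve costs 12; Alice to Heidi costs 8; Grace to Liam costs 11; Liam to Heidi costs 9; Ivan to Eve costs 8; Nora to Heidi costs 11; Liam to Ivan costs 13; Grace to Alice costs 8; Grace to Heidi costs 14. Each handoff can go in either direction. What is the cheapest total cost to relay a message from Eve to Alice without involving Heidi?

Paths from Eve to Alice avoiding Heidi:
Eve -> Ivan -> Liam -> Grace -> Alice: 8 + 13 + 11 + 8 = 40
Eve -> Ivan -> Liam -> Alice: 8 + 13 + 9 = 30
The minimum is 30.

30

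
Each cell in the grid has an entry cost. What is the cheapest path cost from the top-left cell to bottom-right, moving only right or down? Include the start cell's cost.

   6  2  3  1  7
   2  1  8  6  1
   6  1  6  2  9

27

One optimal route is (0,0) -> (0,1) -> (1,1) -> (2,1) -> (2,2) -> (2,3) -> (2,4).
Its cost is 6 + 2 + 1 + 1 + 6 + 2 + 9 = 27.
For comparison, the top-then-right route costs 29.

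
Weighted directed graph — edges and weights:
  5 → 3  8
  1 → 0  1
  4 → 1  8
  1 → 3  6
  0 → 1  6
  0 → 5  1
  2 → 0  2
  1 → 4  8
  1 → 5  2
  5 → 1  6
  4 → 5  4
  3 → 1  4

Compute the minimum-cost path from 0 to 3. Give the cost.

Comparing a few candidate routes:
0 -> 1 -> 3: 6 + 6 = 12
0 -> 5 -> 1 -> 3: 1 + 6 + 6 = 13
0 -> 5 -> 3: 1 + 8 = 9
Shortest: 9.

9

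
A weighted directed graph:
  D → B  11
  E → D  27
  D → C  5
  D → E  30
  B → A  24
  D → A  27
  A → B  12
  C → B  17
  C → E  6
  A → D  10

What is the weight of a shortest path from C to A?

Routes from C to A:
C-E-D-A: 6 + 27 + 27 = 60
C-E-D-B-A: 6 + 27 + 11 + 24 = 68
C-B-A: 17 + 24 = 41
Best route has total 41.

41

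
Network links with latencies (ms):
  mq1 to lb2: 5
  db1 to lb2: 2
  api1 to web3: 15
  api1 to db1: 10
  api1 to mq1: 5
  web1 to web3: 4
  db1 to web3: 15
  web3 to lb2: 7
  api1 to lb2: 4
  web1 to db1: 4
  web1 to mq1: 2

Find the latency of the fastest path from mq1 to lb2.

Checking several routes:
mq1 → lb2: 5
mq1 → api1 → lb2: 5 + 4 = 9
mq1 → web1 → db1 → lb2: 2 + 4 + 2 = 8
The minimum is 5 ms.

5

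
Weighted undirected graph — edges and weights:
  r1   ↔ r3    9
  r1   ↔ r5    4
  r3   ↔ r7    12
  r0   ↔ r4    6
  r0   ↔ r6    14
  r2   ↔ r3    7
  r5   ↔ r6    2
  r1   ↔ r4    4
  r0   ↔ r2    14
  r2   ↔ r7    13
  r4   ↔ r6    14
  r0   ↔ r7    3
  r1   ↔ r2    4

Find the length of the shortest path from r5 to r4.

Some routes from r5 to r4:
r5 - r1 - r4: 4 + 4 = 8
r5 - r6 - r0 - r4: 2 + 14 + 6 = 22
r5 - r1 - r2 - r0 - r4: 4 + 4 + 14 + 6 = 28
r5 - r6 - r4: 2 + 14 = 16
Shortest: 8.

8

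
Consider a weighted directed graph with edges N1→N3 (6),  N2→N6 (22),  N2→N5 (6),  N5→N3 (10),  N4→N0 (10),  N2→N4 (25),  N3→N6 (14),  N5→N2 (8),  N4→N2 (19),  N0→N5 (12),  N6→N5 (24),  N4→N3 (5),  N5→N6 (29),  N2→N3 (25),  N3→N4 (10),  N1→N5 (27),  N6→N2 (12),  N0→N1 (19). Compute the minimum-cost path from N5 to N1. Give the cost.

49

Paths from N5 to N1:
N5 -> N3 -> N6 -> N2 -> N4 -> N0 -> N1: 10 + 14 + 12 + 25 + 10 + 19 = 90
N5 -> N3 -> N4 -> N0 -> N1: 10 + 10 + 10 + 19 = 49
N5 -> N6 -> N2 -> N4 -> N0 -> N1: 29 + 12 + 25 + 10 + 19 = 95
N5 -> N2 -> N3 -> N4 -> N0 -> N1: 8 + 25 + 10 + 10 + 19 = 72
N5 -> N6 -> N2 -> N3 -> N4 -> N0 -> N1: 29 + 12 + 25 + 10 + 10 + 19 = 105
N5 -> N2 -> N4 -> N0 -> N1: 8 + 25 + 10 + 19 = 62
The minimum is 49.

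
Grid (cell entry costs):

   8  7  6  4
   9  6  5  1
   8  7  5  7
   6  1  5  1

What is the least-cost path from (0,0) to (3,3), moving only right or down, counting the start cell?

Path [0,0] → [0,1] → [0,2] → [0,3] → [1,3] → [2,3] → [3,3]: 8 + 7 + 6 + 4 + 1 + 7 + 1 = 34.

34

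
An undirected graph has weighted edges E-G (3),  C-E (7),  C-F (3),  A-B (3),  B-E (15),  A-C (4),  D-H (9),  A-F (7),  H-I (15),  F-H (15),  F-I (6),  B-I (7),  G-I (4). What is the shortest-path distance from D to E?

31

Checking several routes:
D → H → F → I → G → E: 9 + 15 + 6 + 4 + 3 = 37
D → H → I → F → C → E: 9 + 15 + 6 + 3 + 7 = 40
D → H → F → C → E: 9 + 15 + 3 + 7 = 34
D → H → F → A → C → E: 9 + 15 + 7 + 4 + 7 = 42
D → H → I → G → E: 9 + 15 + 4 + 3 = 31
The minimum is 31.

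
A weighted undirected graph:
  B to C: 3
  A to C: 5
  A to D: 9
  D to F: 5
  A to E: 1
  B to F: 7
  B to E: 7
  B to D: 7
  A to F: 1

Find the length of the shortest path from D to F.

Comparing a few candidate routes:
D-A-F: 9 + 1 = 10
D-F: 5
D-B-F: 7 + 7 = 14
The minimum is 5.

5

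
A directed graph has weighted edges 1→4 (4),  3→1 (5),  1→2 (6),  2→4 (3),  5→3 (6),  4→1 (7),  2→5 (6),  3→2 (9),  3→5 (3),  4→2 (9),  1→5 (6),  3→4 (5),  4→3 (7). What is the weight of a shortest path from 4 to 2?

9

Checking several routes:
4 -> 2: 9
4 -> 3 -> 2: 7 + 9 = 16
4 -> 1 -> 2: 7 + 6 = 13
Shortest: 9.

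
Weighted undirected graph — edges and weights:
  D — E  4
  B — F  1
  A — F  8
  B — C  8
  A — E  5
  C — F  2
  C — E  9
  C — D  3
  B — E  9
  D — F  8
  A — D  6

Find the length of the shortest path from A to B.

Some routes from A to B:
A→F→B: 8 + 1 = 9
A→D→C→F→B: 6 + 3 + 2 + 1 = 12
A→E→B: 5 + 9 = 14
A→E→D→C→F→B: 5 + 4 + 3 + 2 + 1 = 15
The minimum is 9.

9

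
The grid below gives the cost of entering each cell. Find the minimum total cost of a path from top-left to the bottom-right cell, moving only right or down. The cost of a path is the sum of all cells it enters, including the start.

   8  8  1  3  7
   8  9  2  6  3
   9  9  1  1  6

Path [0,0] -> [0,1] -> [0,2] -> [1,2] -> [2,2] -> [2,3] -> [2,4]: 8 + 8 + 1 + 2 + 1 + 1 + 6 = 27.
(Top row then right column would cost 36.)

27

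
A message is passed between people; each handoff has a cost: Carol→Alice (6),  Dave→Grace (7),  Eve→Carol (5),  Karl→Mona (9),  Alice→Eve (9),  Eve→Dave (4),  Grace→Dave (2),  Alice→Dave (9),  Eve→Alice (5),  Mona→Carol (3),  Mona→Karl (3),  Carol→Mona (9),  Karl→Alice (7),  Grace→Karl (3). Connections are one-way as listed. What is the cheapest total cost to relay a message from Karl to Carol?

Candidate routes:
Karl→Alice→Eve→Carol: 7 + 9 + 5 = 21
Karl→Mona→Carol: 9 + 3 = 12
Shortest: 12.

12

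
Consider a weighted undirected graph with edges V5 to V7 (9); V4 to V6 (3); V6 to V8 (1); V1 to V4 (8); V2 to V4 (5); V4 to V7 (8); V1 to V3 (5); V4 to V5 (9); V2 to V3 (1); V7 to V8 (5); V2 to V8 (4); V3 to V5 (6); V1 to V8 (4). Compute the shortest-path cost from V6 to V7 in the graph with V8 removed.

Routes from V6 to V7 avoiding V8:
V6→V4→V7: 3 + 8 = 11
V6→V4→V5→V7: 3 + 9 + 9 = 21
V6→V4→V2→V3→V5→V7: 3 + 5 + 1 + 6 + 9 = 24
V6→V4→V1→V3→V5→V7: 3 + 8 + 5 + 6 + 9 = 31
Best route has total 11.

11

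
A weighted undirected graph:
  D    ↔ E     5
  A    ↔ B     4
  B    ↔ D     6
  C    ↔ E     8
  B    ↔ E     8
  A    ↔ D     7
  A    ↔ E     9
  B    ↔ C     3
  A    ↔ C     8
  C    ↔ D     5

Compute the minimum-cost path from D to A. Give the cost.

7

Some routes from D to A:
D→A: 7
D→E→A: 5 + 9 = 14
D→C→A: 5 + 8 = 13
D→B→A: 6 + 4 = 10
D→C→B→A: 5 + 3 + 4 = 12
Shortest: 7.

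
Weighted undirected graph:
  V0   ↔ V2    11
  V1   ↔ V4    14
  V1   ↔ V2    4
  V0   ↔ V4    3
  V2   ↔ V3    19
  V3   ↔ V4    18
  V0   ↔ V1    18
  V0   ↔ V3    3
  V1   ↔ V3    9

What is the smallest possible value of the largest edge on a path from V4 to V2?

Checking several routes:
V4 - V1 - V3 - V0 - V2: max(14, 9, 3, 11) = 14
V4 - V0 - V1 - V2: max(3, 18, 4) = 18
V4 - V0 - V2: max(3, 11) = 11
V4 - V0 - V3 - V1 - V2: max(3, 3, 9, 4) = 9
V4 - V1 - V2: max(14, 4) = 14
Smallest bottleneck: 9.

9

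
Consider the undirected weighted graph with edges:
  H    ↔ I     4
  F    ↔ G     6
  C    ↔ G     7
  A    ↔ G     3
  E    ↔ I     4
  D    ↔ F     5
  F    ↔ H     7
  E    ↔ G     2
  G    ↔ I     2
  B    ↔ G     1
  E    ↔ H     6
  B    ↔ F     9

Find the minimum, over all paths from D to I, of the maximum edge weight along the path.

6

Comparing a few candidate routes:
D-F-G-E-H-I: max(5, 6, 2, 6, 4) = 6
D-F-G-I: max(5, 6, 2) = 6
D-F-H-E-I: max(5, 7, 6, 4) = 7
D-F-H-E-G-I: max(5, 7, 6, 2, 2) = 7
D-F-G-E-I: max(5, 6, 2, 4) = 6
Smallest bottleneck: 6.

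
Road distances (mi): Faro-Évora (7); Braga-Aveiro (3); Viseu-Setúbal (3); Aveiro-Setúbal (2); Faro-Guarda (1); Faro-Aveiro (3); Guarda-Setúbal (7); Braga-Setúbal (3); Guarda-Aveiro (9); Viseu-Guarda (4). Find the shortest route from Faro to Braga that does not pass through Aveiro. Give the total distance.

Paths from Faro to Braga avoiding Aveiro:
Faro-Guarda-Viseu-Setúbal-Braga: 1 + 4 + 3 + 3 = 11
Faro-Guarda-Setúbal-Braga: 1 + 7 + 3 = 11
Shortest: 11 mi.

11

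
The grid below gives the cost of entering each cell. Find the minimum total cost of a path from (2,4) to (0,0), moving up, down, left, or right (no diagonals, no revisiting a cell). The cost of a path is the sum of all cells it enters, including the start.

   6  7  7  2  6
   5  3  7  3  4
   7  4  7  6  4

Cheapest: [2,4]→[1,4]→[1,3]→[1,2]→[1,1]→[1,0]→[0,0]
  4 + 4 + 3 + 7 + 3 + 5 + 6 = 32

32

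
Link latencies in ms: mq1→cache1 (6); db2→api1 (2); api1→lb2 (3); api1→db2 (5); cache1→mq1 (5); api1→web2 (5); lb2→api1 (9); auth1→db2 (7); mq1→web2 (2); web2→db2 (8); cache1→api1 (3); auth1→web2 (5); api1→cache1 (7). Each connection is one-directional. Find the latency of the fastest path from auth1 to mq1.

21

Paths from auth1 to mq1:
auth1 → web2 → db2 → api1 → cache1 → mq1: 5 + 8 + 2 + 7 + 5 = 27
auth1 → db2 → api1 → cache1 → mq1: 7 + 2 + 7 + 5 = 21
The minimum is 21 ms.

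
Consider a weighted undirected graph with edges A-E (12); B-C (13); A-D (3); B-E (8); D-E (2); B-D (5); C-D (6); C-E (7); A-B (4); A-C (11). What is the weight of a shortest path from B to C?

11

Checking several routes:
B→C: 13
B→A→D→C: 4 + 3 + 6 = 13
B→D→C: 5 + 6 = 11
The minimum is 11.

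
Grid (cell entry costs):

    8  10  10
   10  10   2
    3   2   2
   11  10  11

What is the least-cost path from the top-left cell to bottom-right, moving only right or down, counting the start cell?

Cheapest: r0c0→r1c0→r2c0→r2c1→r2c2→r3c2
  8 + 10 + 3 + 2 + 2 + 11 = 36
For comparison, the top-then-right route costs 43.

36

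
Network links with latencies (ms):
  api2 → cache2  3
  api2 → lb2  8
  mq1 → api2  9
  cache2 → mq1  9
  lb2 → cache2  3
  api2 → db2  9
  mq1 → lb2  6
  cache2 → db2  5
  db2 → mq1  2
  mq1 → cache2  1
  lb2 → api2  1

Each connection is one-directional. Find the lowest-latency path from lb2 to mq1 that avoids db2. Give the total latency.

Routes from lb2 to mq1 avoiding db2:
lb2-api2-cache2-mq1: 1 + 3 + 9 = 13
lb2-cache2-mq1: 3 + 9 = 12
Best route has total 12 ms.

12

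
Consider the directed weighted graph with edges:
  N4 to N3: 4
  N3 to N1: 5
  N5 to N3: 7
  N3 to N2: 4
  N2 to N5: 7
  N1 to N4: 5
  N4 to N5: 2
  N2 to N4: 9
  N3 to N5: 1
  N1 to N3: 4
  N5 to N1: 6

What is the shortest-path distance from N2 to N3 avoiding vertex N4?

14

Paths from N2 to N3 avoiding N4:
N2-N5-N3: 7 + 7 = 14
N2-N5-N1-N3: 7 + 6 + 4 = 17
Best route has total 14.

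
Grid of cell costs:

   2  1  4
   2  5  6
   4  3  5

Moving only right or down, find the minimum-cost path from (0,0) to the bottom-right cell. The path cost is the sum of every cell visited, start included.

Path r0c0→r0c1→r1c1→r2c1→r2c2: 2 + 1 + 5 + 3 + 5 = 16.

16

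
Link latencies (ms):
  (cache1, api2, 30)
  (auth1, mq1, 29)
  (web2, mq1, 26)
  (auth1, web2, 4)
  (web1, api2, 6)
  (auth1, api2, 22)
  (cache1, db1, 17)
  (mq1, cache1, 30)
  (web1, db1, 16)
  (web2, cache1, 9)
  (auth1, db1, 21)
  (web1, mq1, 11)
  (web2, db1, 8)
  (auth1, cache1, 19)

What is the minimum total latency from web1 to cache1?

Comparing a few candidate routes:
web1-db1-cache1: 16 + 17 = 33
web1-api2-cache1: 6 + 30 = 36
web1-db1-web2-cache1: 16 + 8 + 9 = 33
Shortest: 33 ms.

33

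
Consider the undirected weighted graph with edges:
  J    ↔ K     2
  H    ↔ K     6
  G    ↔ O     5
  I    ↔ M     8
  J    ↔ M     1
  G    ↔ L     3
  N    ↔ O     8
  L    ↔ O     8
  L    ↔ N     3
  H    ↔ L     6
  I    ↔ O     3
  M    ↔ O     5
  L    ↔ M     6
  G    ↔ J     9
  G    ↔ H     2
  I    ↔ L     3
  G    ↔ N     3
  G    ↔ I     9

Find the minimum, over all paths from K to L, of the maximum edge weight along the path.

5

A few of the K→L routes:
K - J - M - O - G - L: max(2, 1, 5, 5, 3) = 5
K - J - M - O - I - L: max(2, 1, 5, 3, 3) = 5
K - J - M - O - G - N - L: max(2, 1, 5, 5, 3, 3) = 5
K - H - G - O - I - L: max(6, 2, 5, 3, 3) = 6
K - H - G - O - M - L: max(6, 2, 5, 5, 6) = 6
The minimum achievable maximum is 5.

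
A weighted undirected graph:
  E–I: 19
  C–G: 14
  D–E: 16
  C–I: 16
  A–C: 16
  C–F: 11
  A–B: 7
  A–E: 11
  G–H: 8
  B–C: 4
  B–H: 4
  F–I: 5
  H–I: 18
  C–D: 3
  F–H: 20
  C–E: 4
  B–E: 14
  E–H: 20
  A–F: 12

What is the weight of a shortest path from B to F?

Some routes from B to F:
B-A-F: 7 + 12 = 19
B-C-F: 4 + 11 = 15
B-H-F: 4 + 20 = 24
Shortest: 15.

15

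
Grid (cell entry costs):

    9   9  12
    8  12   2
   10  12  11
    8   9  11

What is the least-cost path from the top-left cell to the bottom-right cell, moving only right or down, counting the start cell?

One optimal route is [0,0] [1,0] [1,1] [1,2] [2,2] [3,2].
Its cost is 9 + 8 + 12 + 2 + 11 + 11 = 53.

53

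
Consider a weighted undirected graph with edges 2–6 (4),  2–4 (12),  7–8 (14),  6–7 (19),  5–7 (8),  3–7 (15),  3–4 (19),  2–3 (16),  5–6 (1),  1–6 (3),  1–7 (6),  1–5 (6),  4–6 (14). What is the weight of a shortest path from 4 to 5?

Checking several routes:
4 - 2 - 6 - 5: 12 + 4 + 1 = 17
4 - 6 - 1 - 5: 14 + 3 + 6 = 23
4 - 6 - 5: 14 + 1 = 15
4 - 2 - 6 - 1 - 5: 12 + 4 + 3 + 6 = 25
The minimum is 15.

15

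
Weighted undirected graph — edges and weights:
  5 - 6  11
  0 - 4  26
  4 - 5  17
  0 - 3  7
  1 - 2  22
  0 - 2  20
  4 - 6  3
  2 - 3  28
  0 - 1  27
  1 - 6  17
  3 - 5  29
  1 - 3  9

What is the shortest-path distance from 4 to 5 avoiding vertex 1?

14

Checking several routes:
4 → 0 → 3 → 5: 26 + 7 + 29 = 62
4 → 6 → 5: 3 + 11 = 14
4 → 5: 17
The minimum is 14.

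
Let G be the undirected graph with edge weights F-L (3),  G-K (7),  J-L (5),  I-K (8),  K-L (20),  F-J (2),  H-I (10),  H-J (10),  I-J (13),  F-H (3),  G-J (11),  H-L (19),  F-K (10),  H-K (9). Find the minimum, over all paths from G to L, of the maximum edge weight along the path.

9

Comparing a few candidate routes:
G-K-I-H-J-L: max(7, 8, 10, 10, 5) = 10
G-K-H-F-J-L: max(7, 9, 3, 2, 5) = 9
G-K-H-F-L: max(7, 9, 3, 3) = 9
Smallest bottleneck: 9.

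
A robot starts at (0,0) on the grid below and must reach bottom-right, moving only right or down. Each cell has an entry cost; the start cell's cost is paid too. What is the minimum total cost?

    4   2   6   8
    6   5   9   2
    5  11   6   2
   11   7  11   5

One optimal route is [0,0] [0,1] [0,2] [0,3] [1,3] [2,3] [3,3].
Its cost is 4 + 2 + 6 + 8 + 2 + 2 + 5 = 29.

29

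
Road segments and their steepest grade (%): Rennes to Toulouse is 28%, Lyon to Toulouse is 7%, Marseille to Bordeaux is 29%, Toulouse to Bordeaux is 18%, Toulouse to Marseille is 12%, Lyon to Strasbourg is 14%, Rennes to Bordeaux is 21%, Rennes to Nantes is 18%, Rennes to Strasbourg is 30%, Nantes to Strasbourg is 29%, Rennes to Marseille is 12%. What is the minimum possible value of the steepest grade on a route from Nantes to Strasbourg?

18

Some routes from Nantes to Strasbourg:
Nantes→Strasbourg: max(29) = 29
Nantes→Rennes→Marseille→Toulouse→Lyon→Strasbourg: max(18, 12, 12, 7, 14) = 18
Nantes→Rennes→Bordeaux→Toulouse→Lyon→Strasbourg: max(18, 21, 18, 7, 14) = 21
Nantes→Rennes→Toulouse→Lyon→Strasbourg: max(18, 28, 7, 14) = 28
Best route has worst link 18%.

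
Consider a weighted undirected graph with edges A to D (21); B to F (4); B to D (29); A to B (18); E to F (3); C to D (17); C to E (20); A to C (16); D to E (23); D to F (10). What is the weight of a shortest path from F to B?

Comparing a few candidate routes:
F - D - A - B: 10 + 21 + 18 = 49
F - E - C - A - B: 3 + 20 + 16 + 18 = 57
F - E - D - B: 3 + 23 + 29 = 55
F - B: 4
F - D - B: 10 + 29 = 39
Shortest: 4.

4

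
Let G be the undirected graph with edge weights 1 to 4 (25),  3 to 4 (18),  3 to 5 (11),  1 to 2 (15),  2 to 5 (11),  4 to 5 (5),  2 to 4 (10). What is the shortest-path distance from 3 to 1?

37

Comparing a few candidate routes:
3→5→4→1: 11 + 5 + 25 = 41
3→4→1: 18 + 25 = 43
3→5→4→2→1: 11 + 5 + 10 + 15 = 41
3→4→5→2→1: 18 + 5 + 11 + 15 = 49
3→4→2→1: 18 + 10 + 15 = 43
3→5→2→1: 11 + 11 + 15 = 37
The minimum is 37.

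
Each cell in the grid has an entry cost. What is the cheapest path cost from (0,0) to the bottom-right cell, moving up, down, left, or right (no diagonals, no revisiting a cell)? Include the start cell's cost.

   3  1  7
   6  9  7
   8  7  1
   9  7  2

Cheapest: r0c0 -> r0c1 -> r0c2 -> r1c2 -> r2c2 -> r3c2
  3 + 1 + 7 + 7 + 1 + 2 = 21

21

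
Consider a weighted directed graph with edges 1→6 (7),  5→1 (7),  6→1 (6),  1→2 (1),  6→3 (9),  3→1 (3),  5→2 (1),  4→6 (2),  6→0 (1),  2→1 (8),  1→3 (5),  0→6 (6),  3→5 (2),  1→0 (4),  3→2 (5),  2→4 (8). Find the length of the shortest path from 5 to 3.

12

Comparing a few candidate routes:
5 - 2 - 4 - 6 - 1 - 3: 1 + 8 + 2 + 6 + 5 = 22
5 - 1 - 3: 7 + 5 = 12
5 - 2 - 4 - 6 - 3: 1 + 8 + 2 + 9 = 20
5 - 2 - 1 - 3: 1 + 8 + 5 = 14
Shortest: 12.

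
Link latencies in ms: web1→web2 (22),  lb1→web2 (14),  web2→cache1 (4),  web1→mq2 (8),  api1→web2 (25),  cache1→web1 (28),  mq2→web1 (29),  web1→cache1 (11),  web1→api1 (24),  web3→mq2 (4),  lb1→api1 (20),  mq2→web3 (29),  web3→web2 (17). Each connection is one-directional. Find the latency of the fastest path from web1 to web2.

Candidate routes:
web1→api1→web2: 24 + 25 = 49
web1→web2: 22
web1→mq2→web3→web2: 8 + 29 + 17 = 54
Best route has total 22 ms.

22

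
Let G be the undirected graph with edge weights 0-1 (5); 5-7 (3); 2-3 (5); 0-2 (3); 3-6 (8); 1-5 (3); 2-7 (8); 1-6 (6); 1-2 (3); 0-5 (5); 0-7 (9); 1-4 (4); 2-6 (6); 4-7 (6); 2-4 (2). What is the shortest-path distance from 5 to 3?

Comparing a few candidate routes:
5 → 1 → 2 → 3: 3 + 3 + 5 = 11
5 → 0 → 2 → 3: 5 + 3 + 5 = 13
5 → 7 → 4 → 2 → 3: 3 + 6 + 2 + 5 = 16
5 → 1 → 4 → 2 → 3: 3 + 4 + 2 + 5 = 14
Shortest: 11.

11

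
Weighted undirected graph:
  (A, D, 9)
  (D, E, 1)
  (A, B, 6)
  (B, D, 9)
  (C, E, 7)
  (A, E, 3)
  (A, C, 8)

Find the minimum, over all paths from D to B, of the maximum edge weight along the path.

Paths from D to B:
D→A→B: max(9, 6) = 9
D→E→C→A→B: max(1, 7, 8, 6) = 8
D→E→A→B: max(1, 3, 6) = 6
D→B: max(9) = 9
The minimum achievable maximum is 6.

6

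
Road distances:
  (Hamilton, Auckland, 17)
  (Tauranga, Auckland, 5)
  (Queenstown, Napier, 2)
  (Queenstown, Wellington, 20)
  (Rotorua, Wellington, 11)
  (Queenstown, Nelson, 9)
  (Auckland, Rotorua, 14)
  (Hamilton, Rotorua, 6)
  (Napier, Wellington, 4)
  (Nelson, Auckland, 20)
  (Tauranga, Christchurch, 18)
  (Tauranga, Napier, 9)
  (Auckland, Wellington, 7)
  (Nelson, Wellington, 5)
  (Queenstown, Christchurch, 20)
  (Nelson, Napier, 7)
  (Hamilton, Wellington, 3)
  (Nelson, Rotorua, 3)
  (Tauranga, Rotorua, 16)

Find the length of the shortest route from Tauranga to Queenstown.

A few of the Tauranga→Queenstown routes:
Tauranga -> Auckland -> Wellington -> Nelson -> Queenstown: 5 + 7 + 5 + 9 = 26
Tauranga -> Napier -> Nelson -> Queenstown: 9 + 7 + 9 = 25
Tauranga -> Auckland -> Wellington -> Nelson -> Napier -> Queenstown: 5 + 7 + 5 + 7 + 2 = 26
Tauranga -> Napier -> Queenstown: 9 + 2 = 11
Tauranga -> Auckland -> Wellington -> Napier -> Queenstown: 5 + 7 + 4 + 2 = 18
The minimum is 11.

11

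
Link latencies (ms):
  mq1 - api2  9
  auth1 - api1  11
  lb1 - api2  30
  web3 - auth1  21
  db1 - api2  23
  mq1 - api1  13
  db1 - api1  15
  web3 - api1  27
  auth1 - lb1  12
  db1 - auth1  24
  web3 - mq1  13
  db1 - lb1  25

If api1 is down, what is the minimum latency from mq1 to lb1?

39

Routes from mq1 to lb1 avoiding api1:
mq1→api2→lb1: 9 + 30 = 39
mq1→api2→db1→lb1: 9 + 23 + 25 = 57
mq1→web3→auth1→db1→api2→lb1: 13 + 21 + 24 + 23 + 30 = 111
mq1→web3→auth1→lb1: 13 + 21 + 12 = 46
mq1→web3→auth1→db1→lb1: 13 + 21 + 24 + 25 = 83
mq1→api2→db1→auth1→lb1: 9 + 23 + 24 + 12 = 68
Best route has total 39 ms.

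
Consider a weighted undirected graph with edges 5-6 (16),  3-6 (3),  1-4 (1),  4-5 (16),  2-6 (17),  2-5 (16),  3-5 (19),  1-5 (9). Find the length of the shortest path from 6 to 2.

17

Paths from 6 to 2:
6→5→2: 16 + 16 = 32
6→3→5→2: 3 + 19 + 16 = 38
6→2: 17
The minimum is 17.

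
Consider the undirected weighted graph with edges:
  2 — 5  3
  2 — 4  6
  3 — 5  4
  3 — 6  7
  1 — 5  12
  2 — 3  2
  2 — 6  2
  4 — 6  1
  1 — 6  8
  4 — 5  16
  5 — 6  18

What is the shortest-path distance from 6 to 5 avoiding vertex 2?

Candidate routes:
6 → 4 → 5: 1 + 16 = 17
6 → 5: 18
6 → 1 → 5: 8 + 12 = 20
6 → 3 → 5: 7 + 4 = 11
Best route has total 11.

11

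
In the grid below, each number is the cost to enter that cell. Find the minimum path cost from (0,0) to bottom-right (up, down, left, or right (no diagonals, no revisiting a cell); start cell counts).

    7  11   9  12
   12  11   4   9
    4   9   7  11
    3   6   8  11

51

One optimal route is r0c0→r1c0→r2c0→r3c0→r3c1→r3c2→r3c3.
Its cost is 7 + 12 + 4 + 3 + 6 + 8 + 11 = 51.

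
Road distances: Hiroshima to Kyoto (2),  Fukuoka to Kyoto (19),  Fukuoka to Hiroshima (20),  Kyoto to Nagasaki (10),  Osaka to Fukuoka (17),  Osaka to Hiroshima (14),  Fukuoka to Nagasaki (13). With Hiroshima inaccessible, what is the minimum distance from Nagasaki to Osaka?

30

Candidate routes:
Nagasaki - Fukuoka - Osaka: 13 + 17 = 30
Nagasaki - Kyoto - Fukuoka - Osaka: 10 + 19 + 17 = 46
Best route has total 30.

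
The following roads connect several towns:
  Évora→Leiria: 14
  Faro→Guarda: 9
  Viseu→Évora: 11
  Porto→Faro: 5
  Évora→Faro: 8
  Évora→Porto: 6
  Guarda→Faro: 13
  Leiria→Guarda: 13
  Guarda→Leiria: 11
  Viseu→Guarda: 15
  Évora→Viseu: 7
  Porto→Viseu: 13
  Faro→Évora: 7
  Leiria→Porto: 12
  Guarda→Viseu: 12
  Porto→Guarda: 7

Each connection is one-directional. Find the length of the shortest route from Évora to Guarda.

Comparing a few candidate routes:
Évora→Viseu→Guarda: 7 + 15 = 22
Évora→Porto→Guarda: 6 + 7 = 13
Évora→Porto→Faro→Guarda: 6 + 5 + 9 = 20
Évora→Faro→Guarda: 8 + 9 = 17
Évora→Leiria→Porto→Guarda: 14 + 12 + 7 = 33
Évora→Leiria→Guarda: 14 + 13 = 27
Best route has total 13.

13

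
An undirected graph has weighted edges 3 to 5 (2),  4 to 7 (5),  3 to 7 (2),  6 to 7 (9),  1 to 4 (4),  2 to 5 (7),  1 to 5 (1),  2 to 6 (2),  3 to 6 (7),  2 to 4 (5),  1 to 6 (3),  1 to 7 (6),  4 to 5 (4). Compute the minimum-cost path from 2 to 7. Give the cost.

10

A few of the 2→7 routes:
2 -> 6 -> 1 -> 5 -> 3 -> 7: 2 + 3 + 1 + 2 + 2 = 10
2 -> 4 -> 7: 5 + 5 = 10
2 -> 5 -> 3 -> 7: 7 + 2 + 2 = 11
2 -> 6 -> 7: 2 + 9 = 11
2 -> 6 -> 1 -> 7: 2 + 3 + 6 = 11
2 -> 6 -> 3 -> 7: 2 + 7 + 2 = 11
Best route has total 10.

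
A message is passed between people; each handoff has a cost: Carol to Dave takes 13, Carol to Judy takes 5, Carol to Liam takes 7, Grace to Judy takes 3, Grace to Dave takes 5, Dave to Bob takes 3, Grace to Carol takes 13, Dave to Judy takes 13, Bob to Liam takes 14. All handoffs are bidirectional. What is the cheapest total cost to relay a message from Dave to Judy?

Some routes from Dave to Judy:
Dave→Grace→Judy: 5 + 3 = 8
Dave→Carol→Grace→Judy: 13 + 13 + 3 = 29
Dave→Grace→Carol→Judy: 5 + 13 + 5 = 23
Dave→Judy: 13
Dave→Carol→Judy: 13 + 5 = 18
The minimum is 8.

8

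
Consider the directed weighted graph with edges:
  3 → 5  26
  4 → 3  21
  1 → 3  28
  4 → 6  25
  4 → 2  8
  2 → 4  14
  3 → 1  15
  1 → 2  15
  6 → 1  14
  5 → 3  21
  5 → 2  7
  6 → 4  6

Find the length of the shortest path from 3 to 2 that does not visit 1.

33

Paths from 3 to 2 avoiding 1:
3 → 5 → 2: 26 + 7 = 33
Shortest: 33.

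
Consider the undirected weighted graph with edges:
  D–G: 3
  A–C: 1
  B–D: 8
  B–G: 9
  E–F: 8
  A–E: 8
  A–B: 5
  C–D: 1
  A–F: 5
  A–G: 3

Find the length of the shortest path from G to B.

Comparing a few candidate routes:
G → A → B: 3 + 5 = 8
G → B: 9
G → D → C → A → B: 3 + 1 + 1 + 5 = 10
Shortest: 8.

8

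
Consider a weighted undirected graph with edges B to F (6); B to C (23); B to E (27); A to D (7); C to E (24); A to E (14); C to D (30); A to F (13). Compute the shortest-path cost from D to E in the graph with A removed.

54

Candidate routes:
D-C-B-E: 30 + 23 + 27 = 80
D-C-E: 30 + 24 = 54
Best route has total 54.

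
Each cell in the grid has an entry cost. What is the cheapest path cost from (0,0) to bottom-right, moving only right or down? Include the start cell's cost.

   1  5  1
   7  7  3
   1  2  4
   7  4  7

Best path: (0,0)→(0,1)→(0,2)→(1,2)→(2,2)→(3,2)
Cost: 1 + 5 + 1 + 3 + 4 + 7 = 21

21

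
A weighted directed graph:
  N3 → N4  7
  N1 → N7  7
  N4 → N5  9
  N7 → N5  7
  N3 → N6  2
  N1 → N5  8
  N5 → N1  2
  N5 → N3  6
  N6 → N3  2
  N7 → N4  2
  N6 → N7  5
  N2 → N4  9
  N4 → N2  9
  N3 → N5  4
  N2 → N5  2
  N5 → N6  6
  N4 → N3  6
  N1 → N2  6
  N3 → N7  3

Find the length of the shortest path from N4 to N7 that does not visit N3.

18

Routes from N4 to N7 avoiding N3:
N4 → N2 → N5 → N6 → N7: 9 + 2 + 6 + 5 = 22
N4 → N5 → N1 → N7: 9 + 2 + 7 = 18
N4 → N2 → N5 → N1 → N7: 9 + 2 + 2 + 7 = 20
N4 → N5 → N6 → N7: 9 + 6 + 5 = 20
The minimum is 18.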